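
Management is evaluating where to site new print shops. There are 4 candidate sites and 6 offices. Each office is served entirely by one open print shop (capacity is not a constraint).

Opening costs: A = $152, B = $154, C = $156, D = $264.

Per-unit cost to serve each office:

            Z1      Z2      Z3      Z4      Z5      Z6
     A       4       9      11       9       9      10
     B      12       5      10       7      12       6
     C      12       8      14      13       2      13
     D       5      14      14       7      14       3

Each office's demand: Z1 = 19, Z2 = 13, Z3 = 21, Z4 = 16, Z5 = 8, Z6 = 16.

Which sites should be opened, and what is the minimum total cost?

Open A and B; minimum total cost 937.

For any fixed open set, each office goes to its cheapest open site; total = fixed + service.
{A, B}: Z1→A 4·19=76, Z2→B 5·13=65, Z3→B 10·21=210, Z4→B 7·16=112, Z5→A 9·8=72, Z6→B 6·16=96. Service 631; fixed 306; total 937.
{A}: Z1→A 4·19=76, Z2→A 9·13=117, Z3→A 11·21=231, Z4→A 9·16=144, Z5→A 9·8=72, Z6→A 10·16=160. Service 800; fixed 152; total 952.
{B}: service 807 + fixed 154 = 961
{A, B, C, D}: service 527 + fixed 726 = 1253
No other subset beats 937.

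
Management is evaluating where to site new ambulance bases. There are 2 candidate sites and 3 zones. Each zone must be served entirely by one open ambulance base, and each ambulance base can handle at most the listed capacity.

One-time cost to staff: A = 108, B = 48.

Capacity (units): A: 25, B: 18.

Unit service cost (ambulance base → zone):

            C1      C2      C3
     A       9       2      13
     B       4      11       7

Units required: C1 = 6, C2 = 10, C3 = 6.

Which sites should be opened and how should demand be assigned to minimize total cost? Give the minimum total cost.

Minimum total cost: 242

Open {A, B}: C1→B 4·6=24, C2→A 2·10=20, C3→B 7·6=42.
Loads: A carries 10/25, B carries 12/18. Service 86; fixed 156; total 242.
Next best feasible plan costs 260.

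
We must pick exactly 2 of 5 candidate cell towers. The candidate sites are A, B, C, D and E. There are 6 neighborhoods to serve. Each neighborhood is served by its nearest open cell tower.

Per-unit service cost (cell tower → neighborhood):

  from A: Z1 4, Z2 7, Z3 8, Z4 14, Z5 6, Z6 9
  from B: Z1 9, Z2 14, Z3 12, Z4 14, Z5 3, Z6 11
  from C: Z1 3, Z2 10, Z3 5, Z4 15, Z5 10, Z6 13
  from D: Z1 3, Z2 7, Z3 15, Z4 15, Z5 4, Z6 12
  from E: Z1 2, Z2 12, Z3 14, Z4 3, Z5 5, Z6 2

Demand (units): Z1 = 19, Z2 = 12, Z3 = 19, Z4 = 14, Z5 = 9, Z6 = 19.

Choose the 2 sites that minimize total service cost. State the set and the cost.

Choose C and E; total service cost 378.

With exactly 2 open, each neighborhood uses its cheapest among the chosen.
{C, E}: Z1→E 2·19=38, Z2→C 10·12=120, Z3→C 5·19=95, Z4→E 3·14=42, Z5→E 5·9=45, Z6→E 2·19=38. Service cost 378.
{A, E}: service cost 399
{D, E}: service cost 504
Among all 10 size-2 choices, {C, E} is lowest.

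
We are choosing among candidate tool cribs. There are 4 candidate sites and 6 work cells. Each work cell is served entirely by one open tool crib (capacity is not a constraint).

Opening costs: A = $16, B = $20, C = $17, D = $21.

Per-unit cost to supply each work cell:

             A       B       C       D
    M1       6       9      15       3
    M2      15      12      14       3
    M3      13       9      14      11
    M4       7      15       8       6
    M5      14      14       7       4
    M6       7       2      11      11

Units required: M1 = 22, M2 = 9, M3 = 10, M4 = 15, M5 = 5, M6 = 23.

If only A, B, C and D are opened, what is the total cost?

Total cost: 413

Each work cell is assigned to its cheapest site among the open ones.
{A, B, C, D}: M1→D 3·22=66, M2→D 3·9=27, M3→B 9·10=90, M4→D 6·15=90, M5→D 4·5=20, M6→B 2·23=46. Service 339; fixed 74; total 413.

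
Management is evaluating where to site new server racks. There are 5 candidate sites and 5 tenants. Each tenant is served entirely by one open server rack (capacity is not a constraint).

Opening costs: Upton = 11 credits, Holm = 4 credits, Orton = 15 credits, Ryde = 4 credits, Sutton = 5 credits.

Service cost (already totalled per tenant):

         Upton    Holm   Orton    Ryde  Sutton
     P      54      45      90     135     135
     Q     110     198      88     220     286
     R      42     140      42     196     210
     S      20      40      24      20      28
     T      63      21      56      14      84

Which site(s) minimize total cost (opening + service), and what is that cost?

For any fixed open set, each tenant goes to its cheapest open site; total = fixed + service.
{Holm, Orton, Ryde}: P→Holm 45, Q→Orton 88, R→Orton 42, S→Ryde 20, T→Ryde 14. Service 209; fixed 23; total 232.
{Holm, Orton, Ryde, Sutton}: P→Holm 45, Q→Orton 88, R→Orton 42, S→Ryde 20, T→Ryde 14. Service 209; fixed 28; total 237.
{Holm, Orton}: P→Holm 45, Q→Orton 88, R→Orton 42, S→Orton 24, T→Holm 21. Service 220; fixed 19; total 239.
{Upton, Holm, Orton, Ryde, Sutton}: P→Holm 45, Q→Orton 88, R→Upton 42, S→Upton 20, T→Ryde 14. Service 209; fixed 39; total 248.
No other subset beats 232.

Open Holm, Orton and Ryde; minimum total cost 232.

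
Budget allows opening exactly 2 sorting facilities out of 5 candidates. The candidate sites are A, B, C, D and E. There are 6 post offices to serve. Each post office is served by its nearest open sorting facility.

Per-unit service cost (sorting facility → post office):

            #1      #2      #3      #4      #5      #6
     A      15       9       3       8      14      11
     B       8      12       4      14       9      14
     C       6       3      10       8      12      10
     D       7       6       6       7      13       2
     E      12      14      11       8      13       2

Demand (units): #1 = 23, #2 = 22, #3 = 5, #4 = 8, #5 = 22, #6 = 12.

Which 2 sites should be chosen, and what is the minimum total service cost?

Choose C and D; total service cost 578.

With exactly 2 open, each post office uses its cheapest among the chosen.
{C, D}: #1→C 6·23=138, #2→C 3·22=66, #3→D 6·5=30, #4→D 7·8=56, #5→C 12·22=264, #6→D 2·12=24. Service cost 578.
{B, D}: service cost 591
{B, C}: service cost 606
Among all 10 size-2 choices, {C, D} is lowest.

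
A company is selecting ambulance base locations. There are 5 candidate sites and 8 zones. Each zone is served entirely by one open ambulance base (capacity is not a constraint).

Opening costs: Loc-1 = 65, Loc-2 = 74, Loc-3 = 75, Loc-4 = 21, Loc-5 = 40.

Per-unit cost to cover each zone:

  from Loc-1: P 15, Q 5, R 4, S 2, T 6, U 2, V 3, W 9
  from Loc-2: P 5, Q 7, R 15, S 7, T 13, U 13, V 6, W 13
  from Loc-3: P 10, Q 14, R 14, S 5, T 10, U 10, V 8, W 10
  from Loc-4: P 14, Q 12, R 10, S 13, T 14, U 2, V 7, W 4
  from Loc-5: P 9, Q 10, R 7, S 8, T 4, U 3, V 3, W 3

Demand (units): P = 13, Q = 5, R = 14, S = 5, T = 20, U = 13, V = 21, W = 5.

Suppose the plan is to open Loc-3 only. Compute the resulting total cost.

Total cost: 1044

Each zone is assigned to its cheapest site among the open ones.
{Loc-3}: P→Loc-3 10·13=130, Q→Loc-3 14·5=70, R→Loc-3 14·14=196, S→Loc-3 5·5=25, T→Loc-3 10·20=200, U→Loc-3 10·13=130, V→Loc-3 8·21=168, W→Loc-3 10·5=50. Service 969; fixed 75; total 1044.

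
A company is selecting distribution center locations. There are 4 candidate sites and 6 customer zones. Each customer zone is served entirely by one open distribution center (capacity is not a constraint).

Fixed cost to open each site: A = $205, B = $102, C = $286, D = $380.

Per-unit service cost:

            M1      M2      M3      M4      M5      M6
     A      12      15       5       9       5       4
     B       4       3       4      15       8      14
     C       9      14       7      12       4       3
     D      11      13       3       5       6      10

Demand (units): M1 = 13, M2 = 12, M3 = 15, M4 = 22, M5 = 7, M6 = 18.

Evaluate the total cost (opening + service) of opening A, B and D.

Each customer zone is assigned to its cheapest site among the open ones.
{A, B, D}: M1→B 4·13=52, M2→B 3·12=36, M3→D 3·15=45, M4→D 5·22=110, M5→A 5·7=35, M6→A 4·18=72. Service 350; fixed 687; total 1037.

Total cost: 1037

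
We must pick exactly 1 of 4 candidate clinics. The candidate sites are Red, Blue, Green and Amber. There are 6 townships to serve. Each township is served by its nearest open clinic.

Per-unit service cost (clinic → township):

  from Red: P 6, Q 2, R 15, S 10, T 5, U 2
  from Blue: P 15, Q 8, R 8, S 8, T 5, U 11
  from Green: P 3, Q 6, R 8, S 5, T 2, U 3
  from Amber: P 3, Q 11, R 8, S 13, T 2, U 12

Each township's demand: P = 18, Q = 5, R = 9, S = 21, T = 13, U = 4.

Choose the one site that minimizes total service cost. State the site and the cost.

Choose Green only; total service cost 299.

With exactly 1 open, each township uses its cheapest among the chosen.
{Green}: P→Green 3·18=54, Q→Green 6·5=30, R→Green 8·9=72, S→Green 5·21=105, T→Green 2·13=26, U→Green 3·4=12. Service cost 299.
{Amber}: service cost 528
{Red}: service cost 536
Among all 4 size-1 choices, {Green} is lowest.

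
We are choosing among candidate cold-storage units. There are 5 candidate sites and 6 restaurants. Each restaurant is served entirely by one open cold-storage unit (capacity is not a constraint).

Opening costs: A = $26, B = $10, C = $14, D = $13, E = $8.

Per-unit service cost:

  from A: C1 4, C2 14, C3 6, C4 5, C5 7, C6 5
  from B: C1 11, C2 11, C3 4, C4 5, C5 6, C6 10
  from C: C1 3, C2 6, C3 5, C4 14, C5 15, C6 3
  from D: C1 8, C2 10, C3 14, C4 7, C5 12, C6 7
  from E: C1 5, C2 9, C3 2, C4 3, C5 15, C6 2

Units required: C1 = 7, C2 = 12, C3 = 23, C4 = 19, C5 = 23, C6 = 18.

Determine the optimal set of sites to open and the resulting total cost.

For any fixed open set, each restaurant goes to its cheapest open site; total = fixed + service.
{B, C, E}: C1→C 3·7=21, C2→C 6·12=72, C3→E 2·23=46, C4→E 3·19=57, C5→B 6·23=138, C6→E 2·18=36. Service 370; fixed 32; total 402.
{B, C, D, E}: service 370 + fixed 45 = 415
{A, B, C, E}: service 370 + fixed 58 = 428
{A, B, C, D, E}: service 370 + fixed 71 = 441
No other subset beats 402.

Open B, C and E; minimum total cost 402.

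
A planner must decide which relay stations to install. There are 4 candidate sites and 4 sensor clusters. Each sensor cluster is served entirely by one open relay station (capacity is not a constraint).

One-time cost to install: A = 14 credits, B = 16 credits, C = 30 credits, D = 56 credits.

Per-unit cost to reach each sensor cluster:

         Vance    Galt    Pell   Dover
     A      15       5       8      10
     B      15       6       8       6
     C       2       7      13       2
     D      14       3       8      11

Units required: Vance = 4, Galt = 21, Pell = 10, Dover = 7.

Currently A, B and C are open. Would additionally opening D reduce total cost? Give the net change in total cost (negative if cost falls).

No — net change +14 (cost rises by 14).

Current service cost with {A, B, C}: 207.
Adding D: each sensor cluster re-picks its cheapest; new service cost 165, saving 42.
Extra fixed cost: 56. Net change = 56 − 42 = 14.
(Totals: 267 → 281.)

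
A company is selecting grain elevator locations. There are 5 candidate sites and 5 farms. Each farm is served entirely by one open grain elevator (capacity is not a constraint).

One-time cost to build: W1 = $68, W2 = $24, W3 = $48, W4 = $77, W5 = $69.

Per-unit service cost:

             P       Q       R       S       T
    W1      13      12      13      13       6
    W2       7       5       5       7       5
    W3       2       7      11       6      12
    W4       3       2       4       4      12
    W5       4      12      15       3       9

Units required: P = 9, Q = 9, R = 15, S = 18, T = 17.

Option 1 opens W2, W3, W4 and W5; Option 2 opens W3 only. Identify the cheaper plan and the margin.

Option 1 is cheaper by 153.

Option 1: {W2, W3, W4, W5}: P→W3 2·9=18, Q→W4 2·9=18, R→W4 4·15=60, S→W5 3·18=54, T→W2 5·17=85. Service 235; fixed 218; total 453.
Option 2: {W3}: P→W3 2·9=18, Q→W3 7·9=63, R→W3 11·15=165, S→W3 6·18=108, T→W3 12·17=204. Service 558; fixed 48; total 606.
Difference: |453 − 606| = 153.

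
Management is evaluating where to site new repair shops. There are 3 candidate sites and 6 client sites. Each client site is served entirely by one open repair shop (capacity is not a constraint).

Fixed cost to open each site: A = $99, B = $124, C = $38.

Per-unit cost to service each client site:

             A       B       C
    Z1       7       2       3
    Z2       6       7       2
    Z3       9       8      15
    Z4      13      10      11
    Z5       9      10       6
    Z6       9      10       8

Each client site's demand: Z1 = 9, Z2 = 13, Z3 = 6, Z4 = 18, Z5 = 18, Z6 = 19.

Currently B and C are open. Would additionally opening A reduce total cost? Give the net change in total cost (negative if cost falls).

Current service cost with {B, C}: 532.
Adding A: each client site re-picks its cheapest; new service cost 532, saving 0.
Extra fixed cost: 99. Net change = 99 − 0 = 99.
(Totals: 694 → 793.)

No — net change +99 (cost rises by 99).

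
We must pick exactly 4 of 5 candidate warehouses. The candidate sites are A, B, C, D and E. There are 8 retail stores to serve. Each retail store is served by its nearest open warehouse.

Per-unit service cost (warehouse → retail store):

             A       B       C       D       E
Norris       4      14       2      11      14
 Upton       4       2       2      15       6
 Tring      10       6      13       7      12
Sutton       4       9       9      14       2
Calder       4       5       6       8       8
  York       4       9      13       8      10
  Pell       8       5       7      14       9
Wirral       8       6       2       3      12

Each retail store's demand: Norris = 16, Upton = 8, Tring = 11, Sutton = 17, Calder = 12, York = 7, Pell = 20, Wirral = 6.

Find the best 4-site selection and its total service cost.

With exactly 4 open, each retail store uses its cheapest among the chosen.
{A, B, C, E}: Norris→C 2·16=32, Upton→B 2·8=16, Tring→B 6·11=66, Sutton→E 2·17=34, Calder→A 4·12=48, York→A 4·7=28, Pell→B 5·20=100, Wirral→C 2·6=12. Service cost 336.
{A, B, C, D}: service cost 370
{A, B, D, E}: service cost 374
Among all 5 size-4 choices, {A, B, C, E} is lowest.

Choose A, B, C and E; total service cost 336.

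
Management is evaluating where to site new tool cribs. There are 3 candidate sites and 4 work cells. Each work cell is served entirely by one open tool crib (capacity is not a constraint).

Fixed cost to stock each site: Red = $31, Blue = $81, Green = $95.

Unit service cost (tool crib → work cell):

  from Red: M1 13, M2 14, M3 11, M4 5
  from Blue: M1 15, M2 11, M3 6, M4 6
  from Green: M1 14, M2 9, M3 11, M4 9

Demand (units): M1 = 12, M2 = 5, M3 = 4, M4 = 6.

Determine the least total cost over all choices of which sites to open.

Minimum total cost: 331

For any fixed open set, each work cell goes to its cheapest open site; total = fixed + service.
{Red}: M1→Red 13·12=156, M2→Red 14·5=70, M3→Red 11·4=44, M4→Red 5·6=30. Service 300; fixed 31; total 331.
{Blue}: service 295 + fixed 81 = 376
{Red, Blue}: service 265 + fixed 112 = 377
{Red, Blue, Green}: M1→Red 13·12=156, M2→Green 9·5=45, M3→Blue 6·4=24, M4→Red 5·6=30. Service 255; fixed 207; total 462.
(All 7 nonempty subsets were checked; Red only is lowest.)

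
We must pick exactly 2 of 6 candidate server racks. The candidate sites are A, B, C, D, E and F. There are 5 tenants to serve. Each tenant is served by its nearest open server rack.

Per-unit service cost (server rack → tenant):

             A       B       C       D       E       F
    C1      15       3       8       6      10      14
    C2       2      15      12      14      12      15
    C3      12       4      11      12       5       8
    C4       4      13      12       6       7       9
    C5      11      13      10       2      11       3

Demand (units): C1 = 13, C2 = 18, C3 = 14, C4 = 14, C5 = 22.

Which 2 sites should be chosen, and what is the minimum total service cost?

Choose A and D; total service cost 382.

With exactly 2 open, each tenant uses its cheapest among the chosen.
{A, D}: C1→D 6·13=78, C2→A 2·18=36, C3→A 12·14=168, C4→A 4·14=56, C5→D 2·22=44. Service cost 382.
{A, B}: service cost 429
{A, F}: service cost 452
Among all 15 size-2 choices, {A, D} is lowest.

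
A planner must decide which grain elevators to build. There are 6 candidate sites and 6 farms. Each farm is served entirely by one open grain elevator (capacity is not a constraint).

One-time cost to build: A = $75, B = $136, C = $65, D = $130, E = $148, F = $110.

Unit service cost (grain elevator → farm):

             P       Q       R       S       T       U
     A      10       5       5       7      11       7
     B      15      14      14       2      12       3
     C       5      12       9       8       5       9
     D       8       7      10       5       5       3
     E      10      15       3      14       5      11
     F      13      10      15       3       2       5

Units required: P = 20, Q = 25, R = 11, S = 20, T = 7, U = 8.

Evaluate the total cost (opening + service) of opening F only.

Each farm is assigned to its cheapest site among the open ones.
{F}: P→F 13·20=260, Q→F 10·25=250, R→F 15·11=165, S→F 3·20=60, T→F 2·7=14, U→F 5·8=40. Service 789; fixed 110; total 899.

Total cost: 899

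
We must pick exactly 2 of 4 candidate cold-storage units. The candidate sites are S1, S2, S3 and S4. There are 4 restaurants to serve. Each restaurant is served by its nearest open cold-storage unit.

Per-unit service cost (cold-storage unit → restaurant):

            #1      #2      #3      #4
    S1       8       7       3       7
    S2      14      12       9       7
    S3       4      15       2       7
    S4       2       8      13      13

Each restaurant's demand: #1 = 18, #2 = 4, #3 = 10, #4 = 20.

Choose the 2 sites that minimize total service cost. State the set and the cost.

With exactly 2 open, each restaurant uses its cheapest among the chosen.
{S3, S4}: #1→S4 2·18=36, #2→S4 8·4=32, #3→S3 2·10=20, #4→S3 7·20=140. Service cost 228.
{S1, S4}: service cost 234
{S1, S3}: service cost 260
Among all 6 size-2 choices, {S3, S4} is lowest.

Choose S3 and S4; total service cost 228.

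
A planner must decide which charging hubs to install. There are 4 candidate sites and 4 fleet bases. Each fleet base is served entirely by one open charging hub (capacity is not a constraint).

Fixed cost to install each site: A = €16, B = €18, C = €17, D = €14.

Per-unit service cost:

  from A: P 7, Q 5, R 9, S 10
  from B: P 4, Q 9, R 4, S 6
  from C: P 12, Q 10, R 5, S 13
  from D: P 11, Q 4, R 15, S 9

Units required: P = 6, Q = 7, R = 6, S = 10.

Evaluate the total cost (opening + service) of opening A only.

Each fleet base is assigned to its cheapest site among the open ones.
{A}: P→A 7·6=42, Q→A 5·7=35, R→A 9·6=54, S→A 10·10=100. Service 231; fixed 16; total 247.

Total cost: 247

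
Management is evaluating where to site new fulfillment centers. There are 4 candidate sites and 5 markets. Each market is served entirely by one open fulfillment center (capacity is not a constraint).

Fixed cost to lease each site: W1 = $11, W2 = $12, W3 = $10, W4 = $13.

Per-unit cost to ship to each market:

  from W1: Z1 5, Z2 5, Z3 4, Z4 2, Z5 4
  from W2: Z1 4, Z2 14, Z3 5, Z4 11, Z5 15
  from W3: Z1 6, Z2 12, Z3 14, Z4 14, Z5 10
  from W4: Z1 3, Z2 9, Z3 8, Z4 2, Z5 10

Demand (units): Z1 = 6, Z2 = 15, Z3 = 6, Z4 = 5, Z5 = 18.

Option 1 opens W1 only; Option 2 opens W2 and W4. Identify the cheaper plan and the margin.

Option 1 is cheaper by 176.

Option 1: {W1}: Z1→W1 5·6=30, Z2→W1 5·15=75, Z3→W1 4·6=24, Z4→W1 2·5=10, Z5→W1 4·18=72. Service 211; fixed 11; total 222.
Option 2: {W2, W4}: Z1→W4 3·6=18, Z2→W4 9·15=135, Z3→W2 5·6=30, Z4→W4 2·5=10, Z5→W4 10·18=180. Service 373; fixed 25; total 398.
Difference: |222 − 398| = 176.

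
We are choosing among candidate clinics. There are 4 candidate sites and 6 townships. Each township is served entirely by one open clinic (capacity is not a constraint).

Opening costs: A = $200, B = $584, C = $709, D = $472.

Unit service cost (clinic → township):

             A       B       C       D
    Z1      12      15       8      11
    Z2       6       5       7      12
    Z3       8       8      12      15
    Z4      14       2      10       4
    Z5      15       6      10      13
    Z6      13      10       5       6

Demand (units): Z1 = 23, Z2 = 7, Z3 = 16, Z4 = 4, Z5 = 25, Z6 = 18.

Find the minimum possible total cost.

For any fixed open set, each township goes to its cheapest open site; total = fixed + service.
{A}: Z1→A 12·23=276, Z2→A 6·7=42, Z3→A 8·16=128, Z4→A 14·4=56, Z5→A 15·25=375, Z6→A 13·18=234. Service 1111; fixed 200; total 1311.
{B}: service 846 + fixed 584 = 1430
{D}: Z1→D 11·23=253, Z2→D 12·7=84, Z3→D 15·16=240, Z4→D 4·4=16, Z5→D 13·25=325, Z6→D 6·18=108. Service 1026; fixed 472; total 1498.
{A, B, C, D}: service 595 + fixed 1965 = 2560
(All 15 nonempty subsets were checked; A only is lowest.)

Minimum total cost: 1311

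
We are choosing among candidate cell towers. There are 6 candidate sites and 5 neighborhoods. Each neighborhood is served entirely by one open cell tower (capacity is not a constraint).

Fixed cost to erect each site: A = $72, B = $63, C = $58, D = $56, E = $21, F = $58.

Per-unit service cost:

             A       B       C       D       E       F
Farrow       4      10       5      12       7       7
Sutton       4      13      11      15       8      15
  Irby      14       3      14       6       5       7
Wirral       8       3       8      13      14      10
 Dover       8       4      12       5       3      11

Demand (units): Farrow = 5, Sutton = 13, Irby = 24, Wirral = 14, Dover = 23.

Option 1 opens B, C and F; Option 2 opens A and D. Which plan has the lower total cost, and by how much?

Option 1: {B, C, F}: Farrow→C 5·5=25, Sutton→C 11·13=143, Irby→B 3·24=72, Wirral→B 3·14=42, Dover→B 4·23=92. Service 374; fixed 179; total 553.
Option 2: {A, D}: Farrow→A 4·5=20, Sutton→A 4·13=52, Irby→D 6·24=144, Wirral→A 8·14=112, Dover→D 5·23=115. Service 443; fixed 128; total 571.
Difference: |553 − 571| = 18.

Option 1 is cheaper by 18.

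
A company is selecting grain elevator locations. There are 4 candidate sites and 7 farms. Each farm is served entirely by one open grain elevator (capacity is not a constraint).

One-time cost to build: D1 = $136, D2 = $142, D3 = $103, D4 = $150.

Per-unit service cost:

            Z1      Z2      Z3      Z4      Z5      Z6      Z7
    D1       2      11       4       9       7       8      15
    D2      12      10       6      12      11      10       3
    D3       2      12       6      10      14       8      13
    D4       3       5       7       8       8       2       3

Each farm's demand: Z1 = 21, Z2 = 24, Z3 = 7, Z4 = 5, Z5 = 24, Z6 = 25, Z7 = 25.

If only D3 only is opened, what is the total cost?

Each farm is assigned to its cheapest site among the open ones.
{D3}: Z1→D3 2·21=42, Z2→D3 12·24=288, Z3→D3 6·7=42, Z4→D3 10·5=50, Z5→D3 14·24=336, Z6→D3 8·25=200, Z7→D3 13·25=325. Service 1283; fixed 103; total 1386.

Total cost: 1386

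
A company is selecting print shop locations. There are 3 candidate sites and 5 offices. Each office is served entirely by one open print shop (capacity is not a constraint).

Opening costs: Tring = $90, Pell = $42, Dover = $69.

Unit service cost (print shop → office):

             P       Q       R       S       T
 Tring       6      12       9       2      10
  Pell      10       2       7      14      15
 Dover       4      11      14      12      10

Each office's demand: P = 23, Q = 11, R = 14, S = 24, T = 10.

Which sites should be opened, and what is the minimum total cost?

Open Tring and Pell; minimum total cost 538.

For any fixed open set, each office goes to its cheapest open site; total = fixed + service.
{Tring, Pell}: P→Tring 6·23=138, Q→Pell 2·11=22, R→Pell 7·14=98, S→Tring 2·24=48, T→Tring 10·10=100. Service 406; fixed 132; total 538.
{Tring, Pell, Dover}: service 360 + fixed 201 = 561
{Tring}: service 544 + fixed 90 = 634
{Pell}: service 836 + fixed 42 = 878
No other subset beats 538.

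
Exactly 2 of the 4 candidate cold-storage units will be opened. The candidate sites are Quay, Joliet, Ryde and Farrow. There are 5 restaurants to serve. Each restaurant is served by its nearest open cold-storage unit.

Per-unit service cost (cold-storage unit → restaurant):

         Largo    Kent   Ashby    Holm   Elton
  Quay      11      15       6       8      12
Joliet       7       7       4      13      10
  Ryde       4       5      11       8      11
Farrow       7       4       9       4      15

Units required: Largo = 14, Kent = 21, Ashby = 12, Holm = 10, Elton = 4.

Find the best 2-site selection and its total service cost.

Choose Joliet and Farrow; total service cost 310.

With exactly 2 open, each restaurant uses its cheapest among the chosen.
{Joliet, Farrow}: Largo→Joliet 7·14=98, Kent→Farrow 4·21=84, Ashby→Joliet 4·12=48, Holm→Farrow 4·10=40, Elton→Joliet 10·4=40. Service cost 310.
{Joliet, Ryde}: service cost 329
{Ryde, Farrow}: service cost 332
Among all 6 size-2 choices, {Joliet, Farrow} is lowest.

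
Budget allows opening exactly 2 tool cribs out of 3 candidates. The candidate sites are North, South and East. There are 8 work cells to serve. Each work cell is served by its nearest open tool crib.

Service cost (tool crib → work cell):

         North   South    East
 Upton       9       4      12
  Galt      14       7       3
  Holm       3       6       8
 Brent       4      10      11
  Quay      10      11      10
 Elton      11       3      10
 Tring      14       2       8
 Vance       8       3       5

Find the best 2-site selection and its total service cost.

Choose North and South; total service cost 36.

With exactly 2 open, each work cell uses its cheapest among the chosen.
{North, South}: Upton→South 4, Galt→South 7, Holm→North 3, Brent→North 4, Quay→North 10, Elton→South 3, Tring→South 2, Vance→South 3. Service cost 36.
{South, East}: service cost 41
{North, East}: service cost 52
Among all 3 size-2 choices, {North, South} is lowest.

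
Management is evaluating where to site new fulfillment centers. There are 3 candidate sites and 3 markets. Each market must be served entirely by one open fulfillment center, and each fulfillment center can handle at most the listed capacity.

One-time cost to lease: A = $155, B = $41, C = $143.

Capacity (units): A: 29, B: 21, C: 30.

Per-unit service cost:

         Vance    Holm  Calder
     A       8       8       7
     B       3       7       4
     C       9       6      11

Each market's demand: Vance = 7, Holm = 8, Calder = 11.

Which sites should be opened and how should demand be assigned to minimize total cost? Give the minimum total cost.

Minimum total cost: 297

Open {B, C}: Vance→B 3·7=21, Holm→C 6·8=48, Calder→B 4·11=44.
Loads: B carries 18/21, C carries 8/30. Service 113; fixed 184; total 297.
Next best feasible plan costs 325.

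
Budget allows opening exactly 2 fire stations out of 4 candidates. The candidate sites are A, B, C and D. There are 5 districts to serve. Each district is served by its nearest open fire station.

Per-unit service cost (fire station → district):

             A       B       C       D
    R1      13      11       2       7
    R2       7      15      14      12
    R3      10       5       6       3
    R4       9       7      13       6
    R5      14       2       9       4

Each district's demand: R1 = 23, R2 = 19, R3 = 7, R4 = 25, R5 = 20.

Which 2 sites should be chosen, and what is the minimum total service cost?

Choose C and D; total service cost 525.

With exactly 2 open, each district uses its cheapest among the chosen.
{C, D}: R1→C 2·23=46, R2→D 12·19=228, R3→D 3·7=21, R4→D 6·25=150, R5→D 4·20=80. Service cost 525.
{A, D}: service cost 545
{B, C}: service cost 562
Among all 6 size-2 choices, {C, D} is lowest.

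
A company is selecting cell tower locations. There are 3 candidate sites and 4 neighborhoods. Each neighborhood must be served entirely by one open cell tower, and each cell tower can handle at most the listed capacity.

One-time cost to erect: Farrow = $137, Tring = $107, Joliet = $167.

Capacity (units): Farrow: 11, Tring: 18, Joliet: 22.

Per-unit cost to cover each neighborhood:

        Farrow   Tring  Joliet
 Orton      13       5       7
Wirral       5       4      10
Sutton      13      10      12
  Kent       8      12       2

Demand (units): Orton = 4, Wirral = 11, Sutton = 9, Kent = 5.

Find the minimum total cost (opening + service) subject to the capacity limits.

Open {Tring, Joliet}: Orton→Tring 5·4=20, Wirral→Tring 4·11=44, Sutton→Joliet 12·9=108, Kent→Joliet 2·5=10.
Loads: Tring carries 15/18, Joliet carries 14/22. Service 182; fixed 274; total 456.
Next best feasible plan costs 464.

Minimum total cost: 456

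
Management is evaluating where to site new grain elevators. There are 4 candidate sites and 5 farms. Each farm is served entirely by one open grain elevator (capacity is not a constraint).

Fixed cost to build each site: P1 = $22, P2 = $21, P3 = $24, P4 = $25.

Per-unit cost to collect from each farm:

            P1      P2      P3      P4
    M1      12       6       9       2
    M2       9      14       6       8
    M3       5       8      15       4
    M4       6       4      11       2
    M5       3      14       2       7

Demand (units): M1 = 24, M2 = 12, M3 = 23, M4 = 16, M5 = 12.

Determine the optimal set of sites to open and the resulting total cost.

Open P3 and P4; minimum total cost 317.

For any fixed open set, each farm goes to its cheapest open site; total = fixed + service.
{P3, P4}: M1→P4 2·24=48, M2→P3 6·12=72, M3→P4 4·23=92, M4→P4 2·16=32, M5→P3 2·12=24. Service 268; fixed 49; total 317.
{P2, P3, P4}: service 268 + fixed 70 = 338
{P1, P3, P4}: service 268 + fixed 71 = 339
{P1, P2, P3, P4}: M1→P4 2·24=48, M2→P3 6·12=72, M3→P4 4·23=92, M4→P4 2·16=32, M5→P3 2·12=24. Service 268; fixed 92; total 360.
No other subset beats 317.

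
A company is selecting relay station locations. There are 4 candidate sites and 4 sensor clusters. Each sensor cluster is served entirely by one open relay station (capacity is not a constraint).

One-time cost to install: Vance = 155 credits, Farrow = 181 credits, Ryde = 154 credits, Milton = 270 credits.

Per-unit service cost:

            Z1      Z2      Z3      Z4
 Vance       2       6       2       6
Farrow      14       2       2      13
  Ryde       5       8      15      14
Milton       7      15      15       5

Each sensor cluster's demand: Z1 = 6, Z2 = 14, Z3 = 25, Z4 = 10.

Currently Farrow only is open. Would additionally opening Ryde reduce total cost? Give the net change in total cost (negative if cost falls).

No — net change +100 (cost rises by 100).

Current service cost with {Farrow}: 292.
Adding Ryde: each sensor cluster re-picks its cheapest; new service cost 238, saving 54.
Extra fixed cost: 154. Net change = 154 − 54 = 100.
(Totals: 473 → 573.)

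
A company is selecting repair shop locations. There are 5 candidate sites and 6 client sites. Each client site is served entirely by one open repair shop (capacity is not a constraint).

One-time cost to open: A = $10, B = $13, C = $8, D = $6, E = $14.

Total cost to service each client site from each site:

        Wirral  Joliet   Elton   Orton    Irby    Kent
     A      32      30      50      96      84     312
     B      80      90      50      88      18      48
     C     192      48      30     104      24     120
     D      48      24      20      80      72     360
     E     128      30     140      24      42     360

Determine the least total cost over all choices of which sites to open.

For any fixed open set, each client site goes to its cheapest open site; total = fixed + service.
{A, B, D, E}: Wirral→A 32, Joliet→D 24, Elton→D 20, Orton→E 24, Irby→B 18, Kent→B 48. Service 166; fixed 43; total 209.
{B, D, E}: Wirral→D 48, Joliet→D 24, Elton→D 20, Orton→E 24, Irby→B 18, Kent→B 48. Service 182; fixed 33; total 215.
{A, B, C, D, E}: Wirral→A 32, Joliet→D 24, Elton→D 20, Orton→E 24, Irby→B 18, Kent→B 48. Service 166; fixed 51; total 217.
{D}: Wirral→D 48, Joliet→D 24, Elton→D 20, Orton→D 80, Irby→D 72, Kent→D 360. Service 604; fixed 6; total 610.
No other subset beats 209.

Minimum total cost: 209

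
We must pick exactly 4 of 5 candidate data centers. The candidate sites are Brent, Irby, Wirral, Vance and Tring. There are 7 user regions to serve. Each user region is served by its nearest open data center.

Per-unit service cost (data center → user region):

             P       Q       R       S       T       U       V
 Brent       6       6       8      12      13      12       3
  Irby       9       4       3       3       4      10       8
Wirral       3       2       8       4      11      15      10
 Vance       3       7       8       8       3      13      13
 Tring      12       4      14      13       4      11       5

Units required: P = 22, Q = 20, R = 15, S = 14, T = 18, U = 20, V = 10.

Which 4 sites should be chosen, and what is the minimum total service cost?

Choose Brent, Irby, Wirral and Vance; total service cost 477.

With exactly 4 open, each user region uses its cheapest among the chosen.
{Brent, Irby, Wirral, Vance}: P→Wirral 3·22=66, Q→Wirral 2·20=40, R→Irby 3·15=45, S→Irby 3·14=42, T→Vance 3·18=54, U→Irby 10·20=200, V→Brent 3·10=30. Service cost 477.
{Brent, Irby, Wirral, Tring}: service cost 495
{Irby, Wirral, Vance, Tring}: service cost 497
Among all 5 size-4 choices, {Brent, Irby, Wirral, Vance} is lowest.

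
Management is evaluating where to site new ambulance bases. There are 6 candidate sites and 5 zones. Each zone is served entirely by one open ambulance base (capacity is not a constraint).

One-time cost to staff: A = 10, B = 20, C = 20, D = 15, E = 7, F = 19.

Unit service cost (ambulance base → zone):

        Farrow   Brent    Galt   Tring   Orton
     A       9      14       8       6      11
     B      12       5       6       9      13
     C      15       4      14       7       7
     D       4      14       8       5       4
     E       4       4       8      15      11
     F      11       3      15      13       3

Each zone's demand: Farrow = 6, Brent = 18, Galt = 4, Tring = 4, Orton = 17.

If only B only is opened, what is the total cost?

Total cost: 463

Each zone is assigned to its cheapest site among the open ones.
{B}: Farrow→B 12·6=72, Brent→B 5·18=90, Galt→B 6·4=24, Tring→B 9·4=36, Orton→B 13·17=221. Service 443; fixed 20; total 463.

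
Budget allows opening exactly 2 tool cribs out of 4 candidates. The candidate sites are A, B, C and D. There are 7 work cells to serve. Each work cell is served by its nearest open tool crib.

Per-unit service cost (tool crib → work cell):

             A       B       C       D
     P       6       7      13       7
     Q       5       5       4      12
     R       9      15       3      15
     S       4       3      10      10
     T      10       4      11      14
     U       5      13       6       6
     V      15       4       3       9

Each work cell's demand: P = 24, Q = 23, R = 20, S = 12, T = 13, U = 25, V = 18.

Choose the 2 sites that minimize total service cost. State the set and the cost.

With exactly 2 open, each work cell uses its cheapest among the chosen.
{B, C}: P→B 7·24=168, Q→C 4·23=92, R→C 3·20=60, S→B 3·12=36, T→B 4·13=52, U→C 6·25=150, V→C 3·18=54. Service cost 612.
{A, C}: service cost 653
{A, B}: service cost 724
Among all 6 size-2 choices, {B, C} is lowest.

Choose B and C; total service cost 612.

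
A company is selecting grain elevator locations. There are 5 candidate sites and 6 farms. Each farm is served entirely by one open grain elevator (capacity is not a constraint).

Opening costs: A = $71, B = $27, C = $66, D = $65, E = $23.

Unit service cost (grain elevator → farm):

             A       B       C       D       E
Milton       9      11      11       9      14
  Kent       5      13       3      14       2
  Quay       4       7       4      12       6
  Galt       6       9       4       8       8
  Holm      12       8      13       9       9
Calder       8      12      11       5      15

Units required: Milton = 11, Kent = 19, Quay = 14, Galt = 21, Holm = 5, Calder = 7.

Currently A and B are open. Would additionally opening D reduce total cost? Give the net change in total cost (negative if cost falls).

Current service cost with {A, B}: 472.
Adding D: each farm re-picks its cheapest; new service cost 451, saving 21.
Extra fixed cost: 65. Net change = 65 − 21 = 44.
(Totals: 570 → 614.)

No — net change +44 (cost rises by 44).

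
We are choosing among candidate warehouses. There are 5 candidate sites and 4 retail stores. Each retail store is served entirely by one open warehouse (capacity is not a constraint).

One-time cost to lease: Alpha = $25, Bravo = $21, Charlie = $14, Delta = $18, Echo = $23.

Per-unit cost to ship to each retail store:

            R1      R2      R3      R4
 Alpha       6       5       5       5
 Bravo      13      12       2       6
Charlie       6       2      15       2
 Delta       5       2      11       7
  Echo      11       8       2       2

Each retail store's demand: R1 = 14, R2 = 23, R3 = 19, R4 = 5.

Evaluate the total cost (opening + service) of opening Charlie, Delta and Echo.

Each retail store is assigned to its cheapest site among the open ones.
{Charlie, Delta, Echo}: R1→Delta 5·14=70, R2→Charlie 2·23=46, R3→Echo 2·19=38, R4→Charlie 2·5=10. Service 164; fixed 55; total 219.

Total cost: 219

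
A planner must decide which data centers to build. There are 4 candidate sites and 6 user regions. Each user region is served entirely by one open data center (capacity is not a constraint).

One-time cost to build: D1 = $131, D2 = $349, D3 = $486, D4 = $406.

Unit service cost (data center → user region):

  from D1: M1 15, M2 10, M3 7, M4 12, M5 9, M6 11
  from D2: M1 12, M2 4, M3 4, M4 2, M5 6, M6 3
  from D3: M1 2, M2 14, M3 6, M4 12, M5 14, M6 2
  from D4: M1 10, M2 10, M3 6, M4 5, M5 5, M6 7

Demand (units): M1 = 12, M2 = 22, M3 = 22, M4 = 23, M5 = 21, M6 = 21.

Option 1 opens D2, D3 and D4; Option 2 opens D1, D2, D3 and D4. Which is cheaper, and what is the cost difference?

Option 1 is cheaper by 131.

Option 1: {D2, D3, D4}: M1→D3 2·12=24, M2→D2 4·22=88, M3→D2 4·22=88, M4→D2 2·23=46, M5→D4 5·21=105, M6→D3 2·21=42. Service 393; fixed 1241; total 1634.
Option 2: {D1, D2, D3, D4}: M1→D3 2·12=24, M2→D2 4·22=88, M3→D2 4·22=88, M4→D2 2·23=46, M5→D4 5·21=105, M6→D3 2·21=42. Service 393; fixed 1372; total 1765.
Difference: |1634 − 1765| = 131.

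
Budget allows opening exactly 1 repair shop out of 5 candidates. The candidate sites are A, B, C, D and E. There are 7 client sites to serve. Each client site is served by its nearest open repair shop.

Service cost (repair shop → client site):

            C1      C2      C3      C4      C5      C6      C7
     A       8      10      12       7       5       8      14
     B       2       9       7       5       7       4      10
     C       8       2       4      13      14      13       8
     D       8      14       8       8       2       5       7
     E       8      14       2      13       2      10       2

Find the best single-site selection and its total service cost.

With exactly 1 open, each client site uses its cheapest among the chosen.
{B}: C1→B 2, C2→B 9, C3→B 7, C4→B 5, C5→B 7, C6→B 4, C7→B 10. Service cost 44.
{E}: service cost 51
{D}: service cost 52
Among all 5 size-1 choices, {B} is lowest.

Choose B only; total service cost 44.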